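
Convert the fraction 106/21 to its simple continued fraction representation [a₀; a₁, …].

Run the Euclidean algorithm, recording each quotient:
⌊106/21⌋ = 5, remainder 1
⌊21/1⌋ = 21, remainder 0

[5; 21]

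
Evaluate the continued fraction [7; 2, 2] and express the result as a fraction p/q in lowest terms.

Starting at the tail and folding back:
Start with 2.
2 + 1/(2/1) = 2 + 1/2 = 5/2
7 + 1/(5/2) = 7 + 2/5 = 37/5

37/5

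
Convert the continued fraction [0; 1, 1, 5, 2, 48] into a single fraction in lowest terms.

630/1163

Work from the innermost term outward:
Start with 48.
2 + 1/(48/1) = 2 + 1/48 = 97/48
5 + 1/(97/48) = 5 + 48/97 = 533/97
1 + 1/(533/97) = 1 + 97/533 = 630/533
1 + 1/(630/533) = 1 + 533/630 = 1163/630
0 + 1/(1163/630) = 0 + 630/1163 = 630/1163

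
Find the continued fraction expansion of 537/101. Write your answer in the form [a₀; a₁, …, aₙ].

537 ÷ 101 → quotient 5, remainder 32
101 ÷ 32 → quotient 3, remainder 5
32 ÷ 5 → quotient 6, remainder 2
5 ÷ 2 → quotient 2, remainder 1
2 ÷ 1 → quotient 2, remainder 0

[5; 3, 6, 2, 2]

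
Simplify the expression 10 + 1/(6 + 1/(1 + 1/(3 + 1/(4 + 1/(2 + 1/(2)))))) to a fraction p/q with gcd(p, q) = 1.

a_0 = 10: 10/1
a_1 = 6: 61/6
a_2 = 1: 71/7
a_3 = 3: 274/27
a_4 = 4: 1167/115
a_5 = 2: 2608/257
a_6 = 2: 6383/629

6383/629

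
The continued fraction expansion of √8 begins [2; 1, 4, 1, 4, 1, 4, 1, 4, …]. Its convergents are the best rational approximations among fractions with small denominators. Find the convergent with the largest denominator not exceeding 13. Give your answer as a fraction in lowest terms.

17/6

List convergents until the denominator exceeds the bound:
a_0 = 2: 2/1  (≤ bound)
a_1 = 1: 3/1  (≤ bound)
a_2 = 4: 14/5  (≤ bound)
a_3 = 1: 17/6  (≤ bound)
a_4 = 4: 82/29  (> 13, stop)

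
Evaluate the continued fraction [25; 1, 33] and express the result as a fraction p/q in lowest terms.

883/34

Start with 33.
1 + 1/(33/1) = 1 + 1/33 = 34/33
25 + 1/(34/33) = 25 + 33/34 = 883/34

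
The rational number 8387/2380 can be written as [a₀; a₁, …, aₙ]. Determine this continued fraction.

[3; 1, 1, 9, 1, 15, 3, 2]

8387 = 3·2380 + 1247, so a_0 = 3
2380 = 1·1247 + 1133, so a_1 = 1
1247 = 1·1133 + 114, so a_2 = 1
1133 = 9·114 + 107, so a_3 = 9
114 = 1·107 + 7, so a_4 = 1
107 = 15·7 + 2, so a_5 = 15
7 = 3·2 + 1, so a_6 = 3
2 = 2·1 + 0, so a_7 = 2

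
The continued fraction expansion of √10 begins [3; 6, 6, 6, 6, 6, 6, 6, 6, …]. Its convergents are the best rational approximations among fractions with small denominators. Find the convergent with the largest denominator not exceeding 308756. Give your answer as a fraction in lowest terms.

a_0 = 3: 3/1  (≤ bound)
a_1 = 6: 19/6  (≤ bound)
a_2 = 6: 117/37  (≤ bound)
a_3 = 6: 721/228  (≤ bound)
a_4 = 6: 4443/1405  (≤ bound)
a_5 = 6: 27379/8658  (≤ bound)
a_6 = 6: 168717/53353  (≤ bound)
a_7 = 6: 1039681/328776  (> 308756, stop)

168717/53353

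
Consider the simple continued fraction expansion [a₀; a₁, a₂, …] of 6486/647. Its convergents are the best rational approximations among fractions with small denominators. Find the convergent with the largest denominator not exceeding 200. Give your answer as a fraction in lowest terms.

812/81

a_0 = 10: 10/1  (≤ bound)
a_1 = 40: 401/40  (≤ bound)
a_2 = 2: 812/81  (≤ bound)
a_3 = 3: 2837/283  (> 200, stop)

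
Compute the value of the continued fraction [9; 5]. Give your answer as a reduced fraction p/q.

46/5

Starting at the tail and folding back:
Start with 5.
9 + 1/(5/1) = 9 + 1/5 = 46/5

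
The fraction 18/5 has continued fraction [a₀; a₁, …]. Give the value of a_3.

2

⌊18/5⌋ = 3, remainder 3
⌊5/3⌋ = 1, remainder 2
⌊3/2⌋ = 1, remainder 1
⌊2/1⌋ = 2, remainder 0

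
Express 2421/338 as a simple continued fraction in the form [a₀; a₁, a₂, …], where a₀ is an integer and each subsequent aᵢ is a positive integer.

[7; 6, 6, 1, 7]

Apply division with remainder until the remainder is 0:
2421 = 7·338 + 55, so a_0 = 7
338 = 6·55 + 8, so a_1 = 6
55 = 6·8 + 7, so a_2 = 6
8 = 1·7 + 1, so a_3 = 1
7 = 7·1 + 0, so a_4 = 7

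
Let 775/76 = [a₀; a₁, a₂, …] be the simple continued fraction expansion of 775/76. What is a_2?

⌊775/76⌋ = 10, remainder 15
⌊76/15⌋ = 5, remainder 1
⌊15/1⌋ = 15, remainder 0

15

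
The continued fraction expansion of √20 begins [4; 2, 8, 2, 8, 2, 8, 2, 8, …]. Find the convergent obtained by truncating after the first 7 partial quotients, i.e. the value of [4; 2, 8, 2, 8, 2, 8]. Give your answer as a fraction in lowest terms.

24476/5473

Work from the innermost term outward:
Start with 8.
2 + 1/(8/1) = 2 + 1/8 = 17/8
8 + 1/(17/8) = 8 + 8/17 = 144/17
2 + 1/(144/17) = 2 + 17/144 = 305/144
8 + 1/(305/144) = 8 + 144/305 = 2584/305
2 + 1/(2584/305) = 2 + 305/2584 = 5473/2584
4 + 1/(5473/2584) = 4 + 2584/5473 = 24476/5473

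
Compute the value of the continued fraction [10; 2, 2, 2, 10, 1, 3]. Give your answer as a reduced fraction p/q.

5583/536

a_0 = 10: 10/1
a_1 = 2: 21/2
a_2 = 2: 52/5
a_3 = 2: 125/12
a_4 = 10: 1302/125
a_5 = 1: 1427/137
a_6 = 3: 5583/536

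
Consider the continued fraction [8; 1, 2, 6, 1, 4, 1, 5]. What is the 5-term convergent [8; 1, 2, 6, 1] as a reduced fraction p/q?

191/22

Collapse the nested fraction from the inside out:
Start with 1.
6 + 1/(1/1) = 6 + 1/1 = 7/1
2 + 1/(7/1) = 2 + 1/7 = 15/7
1 + 1/(15/7) = 1 + 7/15 = 22/15
8 + 1/(22/15) = 8 + 15/22 = 191/22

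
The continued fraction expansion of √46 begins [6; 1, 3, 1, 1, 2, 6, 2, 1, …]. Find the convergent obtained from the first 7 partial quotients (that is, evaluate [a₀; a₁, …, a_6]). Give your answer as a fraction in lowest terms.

Start with 6.
2 + 1/(6/1) = 2 + 1/6 = 13/6
1 + 1/(13/6) = 1 + 6/13 = 19/13
1 + 1/(19/13) = 1 + 13/19 = 32/19
3 + 1/(32/19) = 3 + 19/32 = 115/32
1 + 1/(115/32) = 1 + 32/115 = 147/115
6 + 1/(147/115) = 6 + 115/147 = 997/147

997/147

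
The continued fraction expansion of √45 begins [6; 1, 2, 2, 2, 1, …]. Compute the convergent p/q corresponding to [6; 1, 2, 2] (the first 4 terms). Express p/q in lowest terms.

Work from the innermost term outward:
Start with 2.
2 + 1/(2/1) = 2 + 1/2 = 5/2
1 + 1/(5/2) = 1 + 2/5 = 7/5
6 + 1/(7/5) = 6 + 5/7 = 47/7

47/7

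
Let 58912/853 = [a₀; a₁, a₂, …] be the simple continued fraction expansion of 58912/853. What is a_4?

27

58912 ÷ 853 → quotient 69, remainder 55
853 ÷ 55 → quotient 15, remainder 28
55 ÷ 28 → quotient 1, remainder 27
28 ÷ 27 → quotient 1, remainder 1
27 ÷ 1 → quotient 27, remainder 0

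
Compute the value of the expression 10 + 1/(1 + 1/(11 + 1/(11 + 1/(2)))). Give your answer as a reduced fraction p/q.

3035/278

Start with 2.
11 + 1/(2/1) = 11 + 1/2 = 23/2
11 + 1/(23/2) = 11 + 2/23 = 255/23
1 + 1/(255/23) = 1 + 23/255 = 278/255
10 + 1/(278/255) = 10 + 255/278 = 3035/278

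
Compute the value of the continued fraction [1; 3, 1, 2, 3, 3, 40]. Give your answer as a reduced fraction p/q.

6247/4917

Collapse the nested fraction from the inside out:
Start with 40.
3 + 1/(40/1) = 3 + 1/40 = 121/40
3 + 1/(121/40) = 3 + 40/121 = 403/121
2 + 1/(403/121) = 2 + 121/403 = 927/403
1 + 1/(927/403) = 1 + 403/927 = 1330/927
3 + 1/(1330/927) = 3 + 927/1330 = 4917/1330
1 + 1/(4917/1330) = 1 + 1330/4917 = 6247/4917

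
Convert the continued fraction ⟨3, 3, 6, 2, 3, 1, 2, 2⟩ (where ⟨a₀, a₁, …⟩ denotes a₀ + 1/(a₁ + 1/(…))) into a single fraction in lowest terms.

Starting at the tail and folding back:
Start with 2.
2 + 1/(2/1) = 2 + 1/2 = 5/2
1 + 1/(5/2) = 1 + 2/5 = 7/5
3 + 1/(7/5) = 3 + 5/7 = 26/7
2 + 1/(26/7) = 2 + 7/26 = 59/26
6 + 1/(59/26) = 6 + 26/59 = 380/59
3 + 1/(380/59) = 3 + 59/380 = 1199/380
3 + 1/(1199/380) = 3 + 380/1199 = 3977/1199

3977/1199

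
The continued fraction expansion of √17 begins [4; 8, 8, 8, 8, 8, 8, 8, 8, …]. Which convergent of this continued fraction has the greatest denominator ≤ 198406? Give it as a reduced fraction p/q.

143649/34840

a_0 = 4: 4/1  (≤ bound)
a_1 = 8: 33/8  (≤ bound)
a_2 = 8: 268/65  (≤ bound)
a_3 = 8: 2177/528  (≤ bound)
a_4 = 8: 17684/4289  (≤ bound)
a_5 = 8: 143649/34840  (≤ bound)
a_6 = 8: 1166876/283009  (> 198406, stop)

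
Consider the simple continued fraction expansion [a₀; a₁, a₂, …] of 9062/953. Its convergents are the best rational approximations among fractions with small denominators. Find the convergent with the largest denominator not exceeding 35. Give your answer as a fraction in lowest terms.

19/2

List convergents until the denominator exceeds the bound:
a_0 = 9: 9/1  (≤ bound)
a_1 = 1: 10/1  (≤ bound)
a_2 = 1: 19/2  (≤ bound)
a_3 = 27: 523/55  (> 35, stop)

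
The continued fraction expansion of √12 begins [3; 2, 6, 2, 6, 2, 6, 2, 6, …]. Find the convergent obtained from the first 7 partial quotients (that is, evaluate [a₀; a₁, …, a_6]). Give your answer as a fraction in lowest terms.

a_0 = 3: 3/1
a_1 = 2: 7/2
a_2 = 6: 45/13
a_3 = 2: 97/28
a_4 = 6: 627/181
a_5 = 2: 1351/390
a_6 = 6: 8733/2521

8733/2521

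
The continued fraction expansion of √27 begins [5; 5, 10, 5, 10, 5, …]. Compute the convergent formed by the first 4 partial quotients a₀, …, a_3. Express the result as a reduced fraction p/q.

1351/260

Build up convergents one term at a time:
a_0 = 5: 5/1
a_1 = 5: 26/5
a_2 = 10: 265/51
a_3 = 5: 1351/260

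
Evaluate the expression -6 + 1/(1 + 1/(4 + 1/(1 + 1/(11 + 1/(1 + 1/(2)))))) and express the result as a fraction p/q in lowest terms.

-1163/225

Build up convergents one term at a time:
a_0 = -6: -6/1
a_1 = 1: -5/1
a_2 = 4: -26/5
a_3 = 1: -31/6
a_4 = 11: -367/71
a_5 = 1: -398/77
a_6 = 2: -1163/225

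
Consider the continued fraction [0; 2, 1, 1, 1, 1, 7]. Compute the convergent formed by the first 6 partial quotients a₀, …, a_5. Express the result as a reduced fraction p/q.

5/13

Build up convergents one term at a time:
a_0 = 0: 0/1
a_1 = 2: 1/2
a_2 = 1: 1/3
a_3 = 1: 2/5
a_4 = 1: 3/8
a_5 = 1: 5/13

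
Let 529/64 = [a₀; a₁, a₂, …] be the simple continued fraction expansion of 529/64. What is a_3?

3

529 ÷ 64 → quotient 8, remainder 17
64 ÷ 17 → quotient 3, remainder 13
17 ÷ 13 → quotient 1, remainder 4
13 ÷ 4 → quotient 3, remainder 1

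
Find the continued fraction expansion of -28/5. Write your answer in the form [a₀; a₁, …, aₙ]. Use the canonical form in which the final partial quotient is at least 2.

[-6; 2, 2]

Repeatedly divide and take the remainder:
⌊-28/5⌋ = -6, remainder 2
⌊5/2⌋ = 2, remainder 1
⌊2/1⌋ = 2, remainder 0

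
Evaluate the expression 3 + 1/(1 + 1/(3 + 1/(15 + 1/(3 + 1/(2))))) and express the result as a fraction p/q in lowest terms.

Build up convergents one term at a time:
a_0 = 3: 3/1
a_1 = 1: 4/1
a_2 = 3: 15/4
a_3 = 15: 229/61
a_4 = 3: 702/187
a_5 = 2: 1633/435

1633/435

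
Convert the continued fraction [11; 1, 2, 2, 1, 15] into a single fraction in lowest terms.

1837/157

Collapse the nested fraction from the inside out:
Start with 15.
1 + 1/(15/1) = 1 + 1/15 = 16/15
2 + 1/(16/15) = 2 + 15/16 = 47/16
2 + 1/(47/16) = 2 + 16/47 = 110/47
1 + 1/(110/47) = 1 + 47/110 = 157/110
11 + 1/(157/110) = 11 + 110/157 = 1837/157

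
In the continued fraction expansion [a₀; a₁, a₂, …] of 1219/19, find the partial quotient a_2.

3

Apply division with remainder until the remainder is 0:
1219 = 64·19 + 3, so a_0 = 64
19 = 6·3 + 1, so a_1 = 6
3 = 3·1 + 0, so a_2 = 3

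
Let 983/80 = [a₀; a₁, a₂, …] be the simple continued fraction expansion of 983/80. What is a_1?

3

983 = 12·80 + 23, so a_0 = 12
80 = 3·23 + 11, so a_1 = 3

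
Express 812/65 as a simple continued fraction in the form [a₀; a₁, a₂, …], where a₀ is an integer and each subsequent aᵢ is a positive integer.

Run the Euclidean algorithm, recording each quotient:
812 ÷ 65 → quotient 12, remainder 32
65 ÷ 32 → quotient 2, remainder 1
32 ÷ 1 → quotient 32, remainder 0

[12; 2, 32]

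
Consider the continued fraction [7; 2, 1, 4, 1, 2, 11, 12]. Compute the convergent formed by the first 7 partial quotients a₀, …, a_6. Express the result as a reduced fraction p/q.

4008/545

Use the convergent recurrence hₖ = aₖ·hₖ₋₁ + hₖ₋₂ (and likewise for the denominators kₖ):
a_0 = 7: 7/1
a_1 = 2: 15/2
a_2 = 1: 22/3
a_3 = 4: 103/14
a_4 = 1: 125/17
a_5 = 2: 353/48
a_6 = 11: 4008/545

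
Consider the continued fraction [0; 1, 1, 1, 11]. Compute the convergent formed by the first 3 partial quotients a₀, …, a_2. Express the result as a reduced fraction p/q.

Build up convergents one term at a time:
a_0 = 0: 0/1
a_1 = 1: 1/1
a_2 = 1: 1/2

1/2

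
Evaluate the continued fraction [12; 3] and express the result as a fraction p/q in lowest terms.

37/3

a_0 = 12: 12/1
a_1 = 3: 37/3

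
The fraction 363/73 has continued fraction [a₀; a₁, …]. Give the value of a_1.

Repeatedly divide and take the remainder:
363 = 4·73 + 71, so a_0 = 4
73 = 1·71 + 2, so a_1 = 1

1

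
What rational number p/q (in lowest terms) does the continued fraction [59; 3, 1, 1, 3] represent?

1482/25

Start with 3.
1 + 1/(3/1) = 1 + 1/3 = 4/3
1 + 1/(4/3) = 1 + 3/4 = 7/4
3 + 1/(7/4) = 3 + 4/7 = 25/7
59 + 1/(25/7) = 59 + 7/25 = 1482/25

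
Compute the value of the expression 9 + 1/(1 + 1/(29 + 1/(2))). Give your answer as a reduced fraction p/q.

608/61

Start with 2.
29 + 1/(2/1) = 29 + 1/2 = 59/2
1 + 1/(59/2) = 1 + 2/59 = 61/59
9 + 1/(61/59) = 9 + 59/61 = 608/61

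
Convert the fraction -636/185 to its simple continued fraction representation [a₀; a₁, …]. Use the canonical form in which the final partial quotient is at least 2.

⌊-636/185⌋ = -4, remainder 104
⌊185/104⌋ = 1, remainder 81
⌊104/81⌋ = 1, remainder 23
⌊81/23⌋ = 3, remainder 12
⌊23/12⌋ = 1, remainder 11
⌊12/11⌋ = 1, remainder 1
⌊11/1⌋ = 11, remainder 0

[-4; 1, 1, 3, 1, 1, 11]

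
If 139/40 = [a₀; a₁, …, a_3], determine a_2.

Repeatedly divide and take the remainder:
139 = 3·40 + 19, so a_0 = 3
40 = 2·19 + 2, so a_1 = 2
19 = 9·2 + 1, so a_2 = 9

9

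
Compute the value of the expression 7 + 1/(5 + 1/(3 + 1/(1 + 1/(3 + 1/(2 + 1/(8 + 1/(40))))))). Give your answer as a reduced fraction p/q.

435847/60619

a_0 = 7: 7/1
a_1 = 5: 36/5
a_2 = 3: 115/16
a_3 = 1: 151/21
a_4 = 3: 568/79
a_5 = 2: 1287/179
a_6 = 8: 10864/1511
a_7 = 40: 435847/60619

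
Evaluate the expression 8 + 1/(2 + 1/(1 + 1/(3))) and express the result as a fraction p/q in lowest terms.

Collapse the nested fraction from the inside out:
Start with 3.
1 + 1/(3/1) = 1 + 1/3 = 4/3
2 + 1/(4/3) = 2 + 3/4 = 11/4
8 + 1/(11/4) = 8 + 4/11 = 92/11

92/11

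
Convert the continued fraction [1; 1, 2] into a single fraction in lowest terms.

Start with 2.
1 + 1/(2/1) = 1 + 1/2 = 3/2
1 + 1/(3/2) = 1 + 2/3 = 5/3

5/3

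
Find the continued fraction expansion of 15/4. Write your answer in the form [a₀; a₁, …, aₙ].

[3; 1, 3]

15 = 3·4 + 3, so a_0 = 3
4 = 1·3 + 1, so a_1 = 1
3 = 3·1 + 0, so a_2 = 3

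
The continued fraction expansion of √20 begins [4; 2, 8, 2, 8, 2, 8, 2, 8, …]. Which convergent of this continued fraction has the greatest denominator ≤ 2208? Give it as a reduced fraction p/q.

List convergents until the denominator exceeds the bound:
a_0 = 4: 4/1  (≤ bound)
a_1 = 2: 9/2  (≤ bound)
a_2 = 8: 76/17  (≤ bound)
a_3 = 2: 161/36  (≤ bound)
a_4 = 8: 1364/305  (≤ bound)
a_5 = 2: 2889/646  (≤ bound)
a_6 = 8: 24476/5473  (> 2208, stop)

2889/646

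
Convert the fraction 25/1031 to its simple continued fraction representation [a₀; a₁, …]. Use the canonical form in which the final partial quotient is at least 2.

[0; 41, 4, 6]

Run the Euclidean algorithm, recording each quotient:
⌊25/1031⌋ = 0, remainder 25
⌊1031/25⌋ = 41, remainder 6
⌊25/6⌋ = 4, remainder 1
⌊6/1⌋ = 6, remainder 0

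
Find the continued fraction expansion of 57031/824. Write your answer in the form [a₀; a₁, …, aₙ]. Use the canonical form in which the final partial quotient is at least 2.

[69; 4, 1, 2, 2, 3, 7]

Apply division with remainder until the remainder is 0:
⌊57031/824⌋ = 69, remainder 175
⌊824/175⌋ = 4, remainder 124
⌊175/124⌋ = 1, remainder 51
⌊124/51⌋ = 2, remainder 22
⌊51/22⌋ = 2, remainder 7
⌊22/7⌋ = 3, remainder 1
⌊7/1⌋ = 7, remainder 0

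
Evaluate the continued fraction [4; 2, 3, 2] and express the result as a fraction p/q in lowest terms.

71/16

Start with 2.
3 + 1/(2/1) = 3 + 1/2 = 7/2
2 + 1/(7/2) = 2 + 2/7 = 16/7
4 + 1/(16/7) = 4 + 7/16 = 71/16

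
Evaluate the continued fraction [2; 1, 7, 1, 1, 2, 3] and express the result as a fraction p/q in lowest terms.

Start with 3.
2 + 1/(3/1) = 2 + 1/3 = 7/3
1 + 1/(7/3) = 1 + 3/7 = 10/7
1 + 1/(10/7) = 1 + 7/10 = 17/10
7 + 1/(17/10) = 7 + 10/17 = 129/17
1 + 1/(129/17) = 1 + 17/129 = 146/129
2 + 1/(146/129) = 2 + 129/146 = 421/146

421/146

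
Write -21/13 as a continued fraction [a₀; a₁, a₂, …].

[-2; 2, 1, 1, 2]

⌊-21/13⌋ = -2, remainder 5
⌊13/5⌋ = 2, remainder 3
⌊5/3⌋ = 1, remainder 2
⌊3/2⌋ = 1, remainder 1
⌊2/1⌋ = 2, remainder 0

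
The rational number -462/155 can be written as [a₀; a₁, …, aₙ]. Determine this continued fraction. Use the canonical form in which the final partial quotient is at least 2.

-462 ÷ 155 → quotient -3, remainder 3
155 ÷ 3 → quotient 51, remainder 2
3 ÷ 2 → quotient 1, remainder 1
2 ÷ 1 → quotient 2, remainder 0

[-3; 51, 1, 2]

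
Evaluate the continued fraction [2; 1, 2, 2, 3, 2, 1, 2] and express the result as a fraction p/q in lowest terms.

a_0 = 2: 2/1
a_1 = 1: 3/1
a_2 = 2: 8/3
a_3 = 2: 19/7
a_4 = 3: 65/24
a_5 = 2: 149/55
a_6 = 1: 214/79
a_7 = 2: 577/213

577/213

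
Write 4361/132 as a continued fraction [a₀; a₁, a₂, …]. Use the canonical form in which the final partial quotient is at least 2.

[33; 26, 2, 2]

4361 ÷ 132 → quotient 33, remainder 5
132 ÷ 5 → quotient 26, remainder 2
5 ÷ 2 → quotient 2, remainder 1
2 ÷ 1 → quotient 2, remainder 0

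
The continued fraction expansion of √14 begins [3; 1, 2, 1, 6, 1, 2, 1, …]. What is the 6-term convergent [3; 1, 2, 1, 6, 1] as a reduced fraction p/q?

116/31

Work from the innermost term outward:
Start with 1.
6 + 1/(1/1) = 6 + 1/1 = 7/1
1 + 1/(7/1) = 1 + 1/7 = 8/7
2 + 1/(8/7) = 2 + 7/8 = 23/8
1 + 1/(23/8) = 1 + 8/23 = 31/23
3 + 1/(31/23) = 3 + 23/31 = 116/31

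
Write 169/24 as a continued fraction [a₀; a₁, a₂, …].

[7; 24]

169 = 7·24 + 1, so a_0 = 7
24 = 24·1 + 0, so a_1 = 24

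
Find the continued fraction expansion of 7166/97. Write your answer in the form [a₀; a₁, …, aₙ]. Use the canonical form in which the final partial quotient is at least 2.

7166 ÷ 97 → quotient 73, remainder 85
97 ÷ 85 → quotient 1, remainder 12
85 ÷ 12 → quotient 7, remainder 1
12 ÷ 1 → quotient 12, remainder 0

[73; 1, 7, 12]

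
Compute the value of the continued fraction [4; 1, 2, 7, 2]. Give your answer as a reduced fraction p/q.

220/47

Use the convergent recurrence hₖ = aₖ·hₖ₋₁ + hₖ₋₂ (and likewise for the denominators kₖ):
a_0 = 4: 4/1
a_1 = 1: 5/1
a_2 = 2: 14/3
a_3 = 7: 103/22
a_4 = 2: 220/47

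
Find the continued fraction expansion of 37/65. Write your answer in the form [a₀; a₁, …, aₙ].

Run the Euclidean algorithm, recording each quotient:
37 = 0·65 + 37, so a_0 = 0
65 = 1·37 + 28, so a_1 = 1
37 = 1·28 + 9, so a_2 = 1
28 = 3·9 + 1, so a_3 = 3
9 = 9·1 + 0, so a_4 = 9

[0; 1, 1, 3, 9]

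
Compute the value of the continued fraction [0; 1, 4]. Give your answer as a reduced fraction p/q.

Start with 4.
1 + 1/(4/1) = 1 + 1/4 = 5/4
0 + 1/(5/4) = 0 + 4/5 = 4/5

4/5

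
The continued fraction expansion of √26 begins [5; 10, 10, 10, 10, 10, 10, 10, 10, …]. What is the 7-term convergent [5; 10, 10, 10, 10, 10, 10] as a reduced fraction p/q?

Start with 10.
10 + 1/(10/1) = 10 + 1/10 = 101/10
10 + 1/(101/10) = 10 + 10/101 = 1020/101
10 + 1/(1020/101) = 10 + 101/1020 = 10301/1020
10 + 1/(10301/1020) = 10 + 1020/10301 = 104030/10301
10 + 1/(104030/10301) = 10 + 10301/104030 = 1050601/104030
5 + 1/(1050601/104030) = 5 + 104030/1050601 = 5357035/1050601

5357035/1050601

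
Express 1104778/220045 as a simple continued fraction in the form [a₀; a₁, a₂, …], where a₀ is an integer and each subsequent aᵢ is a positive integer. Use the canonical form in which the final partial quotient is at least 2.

Repeatedly divide and take the remainder:
⌊1104778/220045⌋ = 5, remainder 4553
⌊220045/4553⌋ = 48, remainder 1501
⌊4553/1501⌋ = 3, remainder 50
⌊1501/50⌋ = 30, remainder 1
⌊50/1⌋ = 50, remainder 0

[5; 48, 3, 30, 50]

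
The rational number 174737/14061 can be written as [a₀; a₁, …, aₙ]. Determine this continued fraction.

[12; 2, 2, 1, 12, 1, 6, 21]

Apply division with remainder until the remainder is 0:
⌊174737/14061⌋ = 12, remainder 6005
⌊14061/6005⌋ = 2, remainder 2051
⌊6005/2051⌋ = 2, remainder 1903
⌊2051/1903⌋ = 1, remainder 148
⌊1903/148⌋ = 12, remainder 127
⌊148/127⌋ = 1, remainder 21
⌊127/21⌋ = 6, remainder 1
⌊21/1⌋ = 21, remainder 0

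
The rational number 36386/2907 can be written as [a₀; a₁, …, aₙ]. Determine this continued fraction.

[12; 1, 1, 14, 2, 15, 1, 2]

Apply division with remainder until the remainder is 0:
⌊36386/2907⌋ = 12, remainder 1502
⌊2907/1502⌋ = 1, remainder 1405
⌊1502/1405⌋ = 1, remainder 97
⌊1405/97⌋ = 14, remainder 47
⌊97/47⌋ = 2, remainder 3
⌊47/3⌋ = 15, remainder 2
⌊3/2⌋ = 1, remainder 1
⌊2/1⌋ = 2, remainder 0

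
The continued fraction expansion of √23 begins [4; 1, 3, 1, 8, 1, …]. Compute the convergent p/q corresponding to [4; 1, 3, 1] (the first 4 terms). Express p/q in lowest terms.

Start with 1.
3 + 1/(1/1) = 3 + 1/1 = 4/1
1 + 1/(4/1) = 1 + 1/4 = 5/4
4 + 1/(5/4) = 4 + 4/5 = 24/5

24/5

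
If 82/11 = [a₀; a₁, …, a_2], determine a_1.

2

82 = 7·11 + 5, so a_0 = 7
11 = 2·5 + 1, so a_1 = 2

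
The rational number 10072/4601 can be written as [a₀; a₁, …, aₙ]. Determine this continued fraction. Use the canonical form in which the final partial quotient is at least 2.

10072 = 2·4601 + 870, so a_0 = 2
4601 = 5·870 + 251, so a_1 = 5
870 = 3·251 + 117, so a_2 = 3
251 = 2·117 + 17, so a_3 = 2
117 = 6·17 + 15, so a_4 = 6
17 = 1·15 + 2, so a_5 = 1
15 = 7·2 + 1, so a_6 = 7
2 = 2·1 + 0, so a_7 = 2

[2; 5, 3, 2, 6, 1, 7, 2]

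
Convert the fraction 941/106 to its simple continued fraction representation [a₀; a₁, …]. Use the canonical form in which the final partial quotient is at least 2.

[8; 1, 7, 6, 2]

⌊941/106⌋ = 8, remainder 93
⌊106/93⌋ = 1, remainder 13
⌊93/13⌋ = 7, remainder 2
⌊13/2⌋ = 6, remainder 1
⌊2/1⌋ = 2, remainder 0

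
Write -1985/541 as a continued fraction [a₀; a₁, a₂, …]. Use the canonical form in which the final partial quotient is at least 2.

⌊-1985/541⌋ = -4, remainder 179
⌊541/179⌋ = 3, remainder 4
⌊179/4⌋ = 44, remainder 3
⌊4/3⌋ = 1, remainder 1
⌊3/1⌋ = 3, remainder 0

[-4; 3, 44, 1, 3]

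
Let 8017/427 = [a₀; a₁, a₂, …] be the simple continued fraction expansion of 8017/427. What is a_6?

Apply division with remainder until the remainder is 0:
8017 = 18·427 + 331, so a_0 = 18
427 = 1·331 + 96, so a_1 = 1
331 = 3·96 + 43, so a_2 = 3
96 = 2·43 + 10, so a_3 = 2
43 = 4·10 + 3, so a_4 = 4
10 = 3·3 + 1, so a_5 = 3
3 = 3·1 + 0, so a_6 = 3

3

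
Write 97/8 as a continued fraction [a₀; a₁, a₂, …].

[12; 8]

97 = 12·8 + 1, so a_0 = 12
8 = 8·1 + 0, so a_1 = 8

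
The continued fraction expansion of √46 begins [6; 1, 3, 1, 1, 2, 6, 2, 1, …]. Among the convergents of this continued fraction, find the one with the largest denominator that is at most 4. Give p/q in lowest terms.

27/4

a_0 = 6: 6/1  (≤ bound)
a_1 = 1: 7/1  (≤ bound)
a_2 = 3: 27/4  (≤ bound)
a_3 = 1: 34/5  (> 4, stop)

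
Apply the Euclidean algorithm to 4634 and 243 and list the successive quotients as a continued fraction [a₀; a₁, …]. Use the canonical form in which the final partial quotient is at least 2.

[19; 14, 3, 2, 2]

Run the Euclidean algorithm, recording each quotient:
4634 ÷ 243 → quotient 19, remainder 17
243 ÷ 17 → quotient 14, remainder 5
17 ÷ 5 → quotient 3, remainder 2
5 ÷ 2 → quotient 2, remainder 1
2 ÷ 1 → quotient 2, remainder 0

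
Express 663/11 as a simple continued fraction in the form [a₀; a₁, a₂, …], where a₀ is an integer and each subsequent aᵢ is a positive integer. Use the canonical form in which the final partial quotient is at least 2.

663 = 60·11 + 3, so a_0 = 60
11 = 3·3 + 2, so a_1 = 3
3 = 1·2 + 1, so a_2 = 1
2 = 2·1 + 0, so a_3 = 2

[60; 3, 1, 2]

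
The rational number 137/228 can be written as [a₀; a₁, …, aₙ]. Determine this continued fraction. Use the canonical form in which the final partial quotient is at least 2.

[0; 1, 1, 1, 1, 45]

137 ÷ 228 → quotient 0, remainder 137
228 ÷ 137 → quotient 1, remainder 91
137 ÷ 91 → quotient 1, remainder 46
91 ÷ 46 → quotient 1, remainder 45
46 ÷ 45 → quotient 1, remainder 1
45 ÷ 1 → quotient 45, remainder 0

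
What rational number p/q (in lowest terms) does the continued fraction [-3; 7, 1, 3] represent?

Compute successive convergents:
a_0 = -3: -3/1
a_1 = 7: -20/7
a_2 = 1: -23/8
a_3 = 3: -89/31

-89/31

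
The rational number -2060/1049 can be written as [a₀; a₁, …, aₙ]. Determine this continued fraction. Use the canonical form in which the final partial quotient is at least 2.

⌊-2060/1049⌋ = -2, remainder 38
⌊1049/38⌋ = 27, remainder 23
⌊38/23⌋ = 1, remainder 15
⌊23/15⌋ = 1, remainder 8
⌊15/8⌋ = 1, remainder 7
⌊8/7⌋ = 1, remainder 1
⌊7/1⌋ = 7, remainder 0

[-2; 27, 1, 1, 1, 1, 7]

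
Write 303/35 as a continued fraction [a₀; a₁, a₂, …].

[8; 1, 1, 1, 11]

Repeatedly divide and take the remainder:
303 ÷ 35 → quotient 8, remainder 23
35 ÷ 23 → quotient 1, remainder 12
23 ÷ 12 → quotient 1, remainder 11
12 ÷ 11 → quotient 1, remainder 1
11 ÷ 1 → quotient 11, remainder 0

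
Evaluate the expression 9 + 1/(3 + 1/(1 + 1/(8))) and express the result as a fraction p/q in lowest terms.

324/35

a_0 = 9: 9/1
a_1 = 3: 28/3
a_2 = 1: 37/4
a_3 = 8: 324/35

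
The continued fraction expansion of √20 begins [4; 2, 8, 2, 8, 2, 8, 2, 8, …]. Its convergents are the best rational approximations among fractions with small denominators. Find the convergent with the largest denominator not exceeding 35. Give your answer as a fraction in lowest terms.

List convergents until the denominator exceeds the bound:
a_0 = 4: 4/1  (≤ bound)
a_1 = 2: 9/2  (≤ bound)
a_2 = 8: 76/17  (≤ bound)
a_3 = 2: 161/36  (> 35, stop)

76/17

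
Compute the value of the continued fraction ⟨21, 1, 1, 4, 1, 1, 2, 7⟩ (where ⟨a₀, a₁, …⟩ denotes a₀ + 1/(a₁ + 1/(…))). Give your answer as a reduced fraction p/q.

Start with 7.
2 + 1/(7/1) = 2 + 1/7 = 15/7
1 + 1/(15/7) = 1 + 7/15 = 22/15
1 + 1/(22/15) = 1 + 15/22 = 37/22
4 + 1/(37/22) = 4 + 22/37 = 170/37
1 + 1/(170/37) = 1 + 37/170 = 207/170
1 + 1/(207/170) = 1 + 170/207 = 377/207
21 + 1/(377/207) = 21 + 207/377 = 8124/377

8124/377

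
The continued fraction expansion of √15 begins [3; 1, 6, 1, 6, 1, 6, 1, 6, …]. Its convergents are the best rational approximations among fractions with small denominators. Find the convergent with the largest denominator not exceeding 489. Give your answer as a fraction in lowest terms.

List convergents until the denominator exceeds the bound:
a_0 = 3: 3/1  (≤ bound)
a_1 = 1: 4/1  (≤ bound)
a_2 = 6: 27/7  (≤ bound)
a_3 = 1: 31/8  (≤ bound)
a_4 = 6: 213/55  (≤ bound)
a_5 = 1: 244/63  (≤ bound)
a_6 = 6: 1677/433  (≤ bound)
a_7 = 1: 1921/496  (> 489, stop)

1677/433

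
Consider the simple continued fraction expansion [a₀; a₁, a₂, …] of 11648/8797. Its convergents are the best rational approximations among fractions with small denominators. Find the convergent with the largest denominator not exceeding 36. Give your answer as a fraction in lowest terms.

a_0 = 1: 1/1  (≤ bound)
a_1 = 3: 4/3  (≤ bound)
a_2 = 11: 45/34  (≤ bound)
a_3 = 1: 49/37  (> 36, stop)

45/34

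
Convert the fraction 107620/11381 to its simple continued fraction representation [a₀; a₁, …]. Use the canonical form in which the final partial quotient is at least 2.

Apply division with remainder until the remainder is 0:
⌊107620/11381⌋ = 9, remainder 5191
⌊11381/5191⌋ = 2, remainder 999
⌊5191/999⌋ = 5, remainder 196
⌊999/196⌋ = 5, remainder 19
⌊196/19⌋ = 10, remainder 6
⌊19/6⌋ = 3, remainder 1
⌊6/1⌋ = 6, remainder 0

[9; 2, 5, 5, 10, 3, 6]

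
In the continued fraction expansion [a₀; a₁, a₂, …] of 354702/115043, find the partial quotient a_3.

354702 = 3·115043 + 9573, so a_0 = 3
115043 = 12·9573 + 167, so a_1 = 12
9573 = 57·167 + 54, so a_2 = 57
167 = 3·54 + 5, so a_3 = 3

3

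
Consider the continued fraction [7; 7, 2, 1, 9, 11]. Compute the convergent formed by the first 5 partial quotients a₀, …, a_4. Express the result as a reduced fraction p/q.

1520/213

Build up convergents one term at a time:
a_0 = 7: 7/1
a_1 = 7: 50/7
a_2 = 2: 107/15
a_3 = 1: 157/22
a_4 = 9: 1520/213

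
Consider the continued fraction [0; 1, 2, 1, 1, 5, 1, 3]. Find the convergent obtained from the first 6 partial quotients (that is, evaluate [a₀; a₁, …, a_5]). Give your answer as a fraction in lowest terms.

28/39

Collapse the nested fraction from the inside out:
Start with 5.
1 + 1/(5/1) = 1 + 1/5 = 6/5
1 + 1/(6/5) = 1 + 5/6 = 11/6
2 + 1/(11/6) = 2 + 6/11 = 28/11
1 + 1/(28/11) = 1 + 11/28 = 39/28
0 + 1/(39/28) = 0 + 28/39 = 28/39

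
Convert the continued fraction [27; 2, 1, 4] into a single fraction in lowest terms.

383/14

Start with 4.
1 + 1/(4/1) = 1 + 1/4 = 5/4
2 + 1/(5/4) = 2 + 4/5 = 14/5
27 + 1/(14/5) = 27 + 5/14 = 383/14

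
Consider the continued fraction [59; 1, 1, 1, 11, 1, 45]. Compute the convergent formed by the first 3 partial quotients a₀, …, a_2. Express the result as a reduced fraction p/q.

119/2

a_0 = 59: 59/1
a_1 = 1: 60/1
a_2 = 1: 119/2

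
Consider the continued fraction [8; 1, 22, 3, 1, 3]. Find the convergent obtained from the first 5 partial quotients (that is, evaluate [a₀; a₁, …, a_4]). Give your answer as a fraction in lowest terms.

833/93

Build up convergents one term at a time:
a_0 = 8: 8/1
a_1 = 1: 9/1
a_2 = 22: 206/23
a_3 = 3: 627/70
a_4 = 1: 833/93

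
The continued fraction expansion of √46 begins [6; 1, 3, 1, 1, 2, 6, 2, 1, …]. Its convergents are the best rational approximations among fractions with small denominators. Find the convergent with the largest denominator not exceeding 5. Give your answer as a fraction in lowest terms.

34/5

List convergents until the denominator exceeds the bound:
a_0 = 6: 6/1  (≤ bound)
a_1 = 1: 7/1  (≤ bound)
a_2 = 3: 27/4  (≤ bound)
a_3 = 1: 34/5  (≤ bound)
a_4 = 1: 61/9  (> 5, stop)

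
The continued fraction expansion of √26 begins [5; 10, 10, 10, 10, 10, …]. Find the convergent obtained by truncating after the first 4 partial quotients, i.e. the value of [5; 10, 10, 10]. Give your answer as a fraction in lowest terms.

5201/1020

Build up convergents one term at a time:
a_0 = 5: 5/1
a_1 = 10: 51/10
a_2 = 10: 515/101
a_3 = 10: 5201/1020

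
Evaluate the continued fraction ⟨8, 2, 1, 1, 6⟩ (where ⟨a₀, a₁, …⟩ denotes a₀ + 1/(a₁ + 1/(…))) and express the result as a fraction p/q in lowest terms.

277/33

Use the convergent recurrence hₖ = aₖ·hₖ₋₁ + hₖ₋₂ (and likewise for the denominators kₖ):
a_0 = 8: 8/1
a_1 = 2: 17/2
a_2 = 1: 25/3
a_3 = 1: 42/5
a_4 = 6: 277/33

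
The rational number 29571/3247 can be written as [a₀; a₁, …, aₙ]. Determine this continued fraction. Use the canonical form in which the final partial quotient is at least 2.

[9; 9, 3, 38, 3]

29571 ÷ 3247 → quotient 9, remainder 348
3247 ÷ 348 → quotient 9, remainder 115
348 ÷ 115 → quotient 3, remainder 3
115 ÷ 3 → quotient 38, remainder 1
3 ÷ 1 → quotient 3, remainder 0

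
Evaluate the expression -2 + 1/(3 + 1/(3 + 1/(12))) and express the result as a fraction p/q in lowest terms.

Build up convergents one term at a time:
a_0 = -2: -2/1
a_1 = 3: -5/3
a_2 = 3: -17/10
a_3 = 12: -209/123

-209/123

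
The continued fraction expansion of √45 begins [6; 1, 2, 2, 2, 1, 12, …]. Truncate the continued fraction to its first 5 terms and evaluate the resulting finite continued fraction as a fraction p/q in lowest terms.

Starting at the tail and folding back:
Start with 2.
2 + 1/(2/1) = 2 + 1/2 = 5/2
2 + 1/(5/2) = 2 + 2/5 = 12/5
1 + 1/(12/5) = 1 + 5/12 = 17/12
6 + 1/(17/12) = 6 + 12/17 = 114/17

114/17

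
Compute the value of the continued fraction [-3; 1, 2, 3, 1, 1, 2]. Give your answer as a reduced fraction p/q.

a_0 = -3: -3/1
a_1 = 1: -2/1
a_2 = 2: -7/3
a_3 = 3: -23/10
a_4 = 1: -30/13
a_5 = 1: -53/23
a_6 = 2: -136/59

-136/59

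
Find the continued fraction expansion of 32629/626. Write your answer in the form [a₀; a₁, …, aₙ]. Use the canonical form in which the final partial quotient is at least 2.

[52; 8, 7, 1, 2, 3]

32629 ÷ 626 → quotient 52, remainder 77
626 ÷ 77 → quotient 8, remainder 10
77 ÷ 10 → quotient 7, remainder 7
10 ÷ 7 → quotient 1, remainder 3
7 ÷ 3 → quotient 2, remainder 1
3 ÷ 1 → quotient 3, remainder 0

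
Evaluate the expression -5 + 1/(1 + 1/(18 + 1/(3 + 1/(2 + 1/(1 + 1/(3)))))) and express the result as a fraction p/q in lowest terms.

-2893/714

Start with 3.
1 + 1/(3/1) = 1 + 1/3 = 4/3
2 + 1/(4/3) = 2 + 3/4 = 11/4
3 + 1/(11/4) = 3 + 4/11 = 37/11
18 + 1/(37/11) = 18 + 11/37 = 677/37
1 + 1/(677/37) = 1 + 37/677 = 714/677
-5 + 1/(714/677) = -5 + 677/714 = -2893/714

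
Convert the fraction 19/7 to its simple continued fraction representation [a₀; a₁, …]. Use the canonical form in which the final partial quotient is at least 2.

Repeatedly divide and take the remainder:
19 ÷ 7 → quotient 2, remainder 5
7 ÷ 5 → quotient 1, remainder 2
5 ÷ 2 → quotient 2, remainder 1
2 ÷ 1 → quotient 2, remainder 0

[2; 1, 2, 2]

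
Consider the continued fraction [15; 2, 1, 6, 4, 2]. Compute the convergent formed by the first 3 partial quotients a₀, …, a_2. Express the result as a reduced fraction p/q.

46/3

Starting at the tail and folding back:
Start with 1.
2 + 1/(1/1) = 2 + 1/1 = 3/1
15 + 1/(3/1) = 15 + 1/3 = 46/3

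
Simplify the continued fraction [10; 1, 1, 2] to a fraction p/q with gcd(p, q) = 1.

Work from the innermost term outward:
Start with 2.
1 + 1/(2/1) = 1 + 1/2 = 3/2
1 + 1/(3/2) = 1 + 2/3 = 5/3
10 + 1/(5/3) = 10 + 3/5 = 53/5

53/5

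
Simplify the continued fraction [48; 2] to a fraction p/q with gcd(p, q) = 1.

97/2

Build up convergents one term at a time:
a_0 = 48: 48/1
a_1 = 2: 97/2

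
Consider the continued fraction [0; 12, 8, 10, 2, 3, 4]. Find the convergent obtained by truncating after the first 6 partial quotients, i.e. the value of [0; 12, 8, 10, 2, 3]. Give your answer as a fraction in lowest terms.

591/7165

Compute successive convergents:
a_0 = 0: 0/1
a_1 = 12: 1/12
a_2 = 8: 8/97
a_3 = 10: 81/982
a_4 = 2: 170/2061
a_5 = 3: 591/7165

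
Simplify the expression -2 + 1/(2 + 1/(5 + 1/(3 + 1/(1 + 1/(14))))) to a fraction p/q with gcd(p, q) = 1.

-1048/679

a_0 = -2: -2/1
a_1 = 2: -3/2
a_2 = 5: -17/11
a_3 = 3: -54/35
a_4 = 1: -71/46
a_5 = 14: -1048/679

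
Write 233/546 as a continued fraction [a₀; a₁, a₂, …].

[0; 2, 2, 1, 10, 2, 3]

233 ÷ 546 → quotient 0, remainder 233
546 ÷ 233 → quotient 2, remainder 80
233 ÷ 80 → quotient 2, remainder 73
80 ÷ 73 → quotient 1, remainder 7
73 ÷ 7 → quotient 10, remainder 3
7 ÷ 3 → quotient 2, remainder 1
3 ÷ 1 → quotient 3, remainder 0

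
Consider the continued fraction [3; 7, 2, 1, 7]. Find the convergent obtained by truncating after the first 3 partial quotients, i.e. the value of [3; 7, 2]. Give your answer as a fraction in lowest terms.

Work from the innermost term outward:
Start with 2.
7 + 1/(2/1) = 7 + 1/2 = 15/2
3 + 1/(15/2) = 3 + 2/15 = 47/15

47/15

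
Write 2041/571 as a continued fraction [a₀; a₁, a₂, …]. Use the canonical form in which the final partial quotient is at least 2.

2041 = 3·571 + 328, so a_0 = 3
571 = 1·328 + 243, so a_1 = 1
328 = 1·243 + 85, so a_2 = 1
243 = 2·85 + 73, so a_3 = 2
85 = 1·73 + 12, so a_4 = 1
73 = 6·12 + 1, so a_5 = 6
12 = 12·1 + 0, so a_6 = 12

[3; 1, 1, 2, 1, 6, 12]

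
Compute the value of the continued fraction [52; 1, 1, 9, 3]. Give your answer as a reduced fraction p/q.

3099/59

Start with 3.
9 + 1/(3/1) = 9 + 1/3 = 28/3
1 + 1/(28/3) = 1 + 3/28 = 31/28
1 + 1/(31/28) = 1 + 28/31 = 59/31
52 + 1/(59/31) = 52 + 31/59 = 3099/59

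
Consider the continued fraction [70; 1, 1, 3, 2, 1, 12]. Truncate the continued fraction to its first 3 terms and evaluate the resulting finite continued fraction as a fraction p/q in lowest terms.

Collapse the nested fraction from the inside out:
Start with 1.
1 + 1/(1/1) = 1 + 1/1 = 2/1
70 + 1/(2/1) = 70 + 1/2 = 141/2

141/2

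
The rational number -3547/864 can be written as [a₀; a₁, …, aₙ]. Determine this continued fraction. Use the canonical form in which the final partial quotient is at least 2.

[-5; 1, 8, 2, 45]

-3547 = -5·864 + 773, so a_0 = -5
864 = 1·773 + 91, so a_1 = 1
773 = 8·91 + 45, so a_2 = 8
91 = 2·45 + 1, so a_3 = 2
45 = 45·1 + 0, so a_4 = 45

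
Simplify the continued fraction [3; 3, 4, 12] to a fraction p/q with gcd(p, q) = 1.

526/159

Work from the innermost term outward:
Start with 12.
4 + 1/(12/1) = 4 + 1/12 = 49/12
3 + 1/(49/12) = 3 + 12/49 = 159/49
3 + 1/(159/49) = 3 + 49/159 = 526/159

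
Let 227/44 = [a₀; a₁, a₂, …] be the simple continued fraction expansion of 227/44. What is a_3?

2

Run the Euclidean algorithm, recording each quotient:
⌊227/44⌋ = 5, remainder 7
⌊44/7⌋ = 6, remainder 2
⌊7/2⌋ = 3, remainder 1
⌊2/1⌋ = 2, remainder 0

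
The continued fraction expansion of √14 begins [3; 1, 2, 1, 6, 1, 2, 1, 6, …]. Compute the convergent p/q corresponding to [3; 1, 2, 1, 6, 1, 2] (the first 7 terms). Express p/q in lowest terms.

Start with 2.
1 + 1/(2/1) = 1 + 1/2 = 3/2
6 + 1/(3/2) = 6 + 2/3 = 20/3
1 + 1/(20/3) = 1 + 3/20 = 23/20
2 + 1/(23/20) = 2 + 20/23 = 66/23
1 + 1/(66/23) = 1 + 23/66 = 89/66
3 + 1/(89/66) = 3 + 66/89 = 333/89

333/89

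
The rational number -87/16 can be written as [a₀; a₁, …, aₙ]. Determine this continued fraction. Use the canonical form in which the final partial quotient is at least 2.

[-6; 1, 1, 3, 2]

Repeatedly divide and take the remainder:
⌊-87/16⌋ = -6, remainder 9
⌊16/9⌋ = 1, remainder 7
⌊9/7⌋ = 1, remainder 2
⌊7/2⌋ = 3, remainder 1
⌊2/1⌋ = 2, remainder 0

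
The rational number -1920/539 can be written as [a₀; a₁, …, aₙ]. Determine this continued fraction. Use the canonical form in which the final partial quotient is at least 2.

[-4; 2, 3, 1, 1, 10, 1, 2]

-1920 ÷ 539 → quotient -4, remainder 236
539 ÷ 236 → quotient 2, remainder 67
236 ÷ 67 → quotient 3, remainder 35
67 ÷ 35 → quotient 1, remainder 32
35 ÷ 32 → quotient 1, remainder 3
32 ÷ 3 → quotient 10, remainder 2
3 ÷ 2 → quotient 1, remainder 1
2 ÷ 1 → quotient 2, remainder 0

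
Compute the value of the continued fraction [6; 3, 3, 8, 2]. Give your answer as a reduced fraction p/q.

1109/176

Starting at the tail and folding back:
Start with 2.
8 + 1/(2/1) = 8 + 1/2 = 17/2
3 + 1/(17/2) = 3 + 2/17 = 53/17
3 + 1/(53/17) = 3 + 17/53 = 176/53
6 + 1/(176/53) = 6 + 53/176 = 1109/176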